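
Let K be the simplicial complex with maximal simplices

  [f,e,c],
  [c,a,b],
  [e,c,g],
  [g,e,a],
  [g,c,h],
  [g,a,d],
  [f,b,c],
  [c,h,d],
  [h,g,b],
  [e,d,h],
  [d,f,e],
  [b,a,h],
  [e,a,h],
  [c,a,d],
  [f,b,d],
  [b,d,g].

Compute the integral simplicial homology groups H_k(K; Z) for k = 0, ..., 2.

K has 8 vertices, 24 edges, 16 triangles.
rank ∂_0 = 0, rank ∂_1 = 7 ⇒ b_0 = 8 − 0 − 7 = 1; all invariant factors of ∂_1 are 1 so no torsion. So H_0 = Z.
rank ∂_1 = 7, rank ∂_2 = 15 ⇒ b_1 = 24 − 7 − 15 = 2; all invariant factors of ∂_2 are 1 so no torsion. So H_1 = Z^2.
rank ∂_2 = 15, rank ∂_3 = 0 ⇒ b_2 = 16 − 15 − 0 = 1. So H_2 = Z.

H_0 ≅ Z,  H_1 ≅ Z^2,  H_2 ≅ Z.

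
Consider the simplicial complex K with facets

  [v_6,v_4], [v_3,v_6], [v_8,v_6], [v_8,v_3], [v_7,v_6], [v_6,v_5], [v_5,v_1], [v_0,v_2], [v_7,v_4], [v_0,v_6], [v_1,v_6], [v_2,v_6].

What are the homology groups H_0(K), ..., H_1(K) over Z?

We work with the vertex ordering v_0 < v_1 < v_2 < v_3 < v_4 < v_5 < v_6 < v_7 < v_8. The simplices of K, each written with vertices in increasing order, are:

  0-simplices (9): [v_0], [v_1], [v_2], [v_3], [v_4], [v_5], [v_6], [v_7], [v_8]
  1-simplices (12): [v_0,v_2], [v_0,v_6], [v_1,v_5], [v_1,v_6], [v_2,v_6], [v_3,v_6], [v_3,v_8], [v_4,v_6], [v_4,v_7], [v_5,v_6], [v_6,v_7], [v_6,v_8]

giving chain groups C_0 ≅ Z^9, C_1 ≅ Z^12.

∂_1: C_1 → C_0 is given by ∂[p,q] = [q] − [p]. For instance
  ∂[v_0,v_2] = [v_2] − [v_0].
The 9×12 boundary matrix has rank 8 and Smith normal form diag(1,1,1,1,1,1,1,1).

Now H_k = ker ∂_k / im ∂_{k+1}, so:

  H_0: rank C_0 − rank ∂_1 = 9 − 8 = 1, and the invariant factors of ∂_1 are all 1, so H_0 ≅ Z.
  H_1: rank ker ∂_1 − rank ∂_2 = (12 − 8) − 0 = 4, and there is no ∂_2, so H_1 ≅ Z^4.

(K is a triangulation of a wedge of 4 circles.)

H_0 ≅ Z,  H_1 ≅ Z^4.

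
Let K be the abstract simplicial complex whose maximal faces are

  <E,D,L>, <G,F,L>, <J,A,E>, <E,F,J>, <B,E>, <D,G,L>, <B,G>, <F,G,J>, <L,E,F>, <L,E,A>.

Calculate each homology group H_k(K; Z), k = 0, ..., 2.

H_0 ≅ Z,  H_1 ≅ Z,  H_2 = 0.

K has 8 vertices, 16 edges, 8 triangles.
rank ∂_0 = 0, rank ∂_1 = 7 ⇒ b_0 = 8 − 0 − 7 = 1; all invariant factors of ∂_1 are 1 so no torsion. So H_0 = Z.
rank ∂_1 = 7, rank ∂_2 = 8 ⇒ b_1 = 16 − 7 − 8 = 1; all invariant factors of ∂_2 are 1 so no torsion. So H_1 = Z.
rank ∂_2 = 8, rank ∂_3 = 0 ⇒ b_2 = 8 − 8 − 0 = 0. So H_2 = 0.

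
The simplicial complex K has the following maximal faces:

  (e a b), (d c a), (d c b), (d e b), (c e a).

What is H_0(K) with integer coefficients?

H_0 = Z.

K has 5 vertices, 10 edges, 5 triangles.
rank ∂_0 = 0, rank ∂_1 = 4 ⇒ b_0 = 5 − 0 − 4 = 1; all invariant factors of ∂_1 are 1 so no torsion. So H_0 ≅ Z.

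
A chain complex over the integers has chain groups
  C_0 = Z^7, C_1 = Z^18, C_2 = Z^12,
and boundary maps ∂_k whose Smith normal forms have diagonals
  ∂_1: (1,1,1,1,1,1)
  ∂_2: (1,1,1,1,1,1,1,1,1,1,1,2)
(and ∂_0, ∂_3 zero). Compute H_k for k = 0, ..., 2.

H_0: b_0 = 7 − 0 − 6 = 1; torsion from ∂_1 factors > 1: none. So H_0 ≅ Z.
H_1: b_1 = 18 − 6 − 12 = 0; torsion from ∂_2 factors > 1: [2]. So H_1 ≅ Z/2.
H_2: b_2 = 12 − 12 − 0 = 0; torsion from ∂_3 factors > 1: none. So H_2 ≅ 0.

H_0 ≅ Z,  H_1 ≅ Z/2,  H_2 = 0.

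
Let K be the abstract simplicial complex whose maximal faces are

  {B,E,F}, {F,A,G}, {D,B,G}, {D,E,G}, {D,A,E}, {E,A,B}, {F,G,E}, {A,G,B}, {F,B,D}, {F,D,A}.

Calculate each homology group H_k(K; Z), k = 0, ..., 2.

H_0 ≅ Z,  H_1 ≅ Z/2,  H_2 = 0.

Order the vertices as A < B < D < E < F < G. Listing each simplex with vertices in this order, K has dimension 2 with simplices:

  0-simplices (6): A, B, D, E, F, G
  1-simplices (15): AB, AD, AE, AF, AG, BD, BE, BF, BG, DE, DF, DG, EF, EG, FG
  2-simplices (10): ABE, ABG, ADE, ADF, AFG, BDF, BDG, BEF, DEG, EFG

Hence C_0 ≅ Z^6, C_1 ≅ Z^15, C_2 ≅ Z^10.

Boundary ∂_1: C_1 → C_0 sends each edge [p,q] (with p < q) to q − p. For instance
  ∂BG = G − B.
This gives a 6×15 integer matrix of rank 5; reducing to Smith normal form yields diagonal entries (1,1,1,1,1).

Boundary ∂_2: C_2 → C_1 sends each 2-simplex [p,q,r] to [q,r] − [p,r] + [p,q]. For instance
  ∂DEG = EG − DG + DE,
  ∂ABG = BG − AG + AB.
As a 15×10 matrix over Z this has rank 10, with invariant factors (1,1,1,1,1,1,1,1,1,2).

Computing H_k = (kernel of ∂_k) / (image of ∂_{k+1}):

  H_0: rank C_0 − rank ∂_1 = 6 − 5 = 1, and the invariant factors of ∂_1 are all 1, so H_0 ≅ Z.
  H_1: rank ker ∂_1 − rank ∂_2 = (15 − 5) − 10 = 0, and ∂_2 has invariant factor 2 > 1, so H_1 ≅ Z/2.
  H_2: rank ker ∂_2 − rank ∂_3 = (10 − 10) − 0 = 0, and there is no ∂_3, so H_2 ≅ 0.

As a check, the Euler characteristic is 6 − 15 + 10 = 1, which agrees with 1 − 0 + 0 = 1.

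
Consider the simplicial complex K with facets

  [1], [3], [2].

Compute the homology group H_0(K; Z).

Take the total order 1 < 2 < 3 on the vertex set. Then K (dimension 0) consists of the simplices:

  0-simplices (3): [1], [2], [3]

Hence C_0 ≅ Z^3.

From H_k ≅ ker(∂_k) / im(∂_{k+1}) we obtain:

  H_0: rank C_0 − rank ∂_1 = 3 − 0 = 3, and there is no ∂_1, so H_0 ≅ Z^3.

(K is a triangulation of a set of 3 points.)

H_0 ≅ Z^3.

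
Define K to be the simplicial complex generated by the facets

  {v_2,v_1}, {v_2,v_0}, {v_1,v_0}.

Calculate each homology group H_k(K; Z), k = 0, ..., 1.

H_0 ≅ Z,  H_1 ≅ Z.

Fix the vertex order v_0 < v_1 < v_2 and write every simplex with vertices in increasing order. Then dim K = 1 and the simplices of K are:

  0-simplices (3): [v_0], [v_1], [v_2]
  1-simplices (3): [v_0,v_1], [v_0,v_2], [v_1,v_2]

giving chain groups C_0 ≅ Z^3, C_1 ≅ Z^3.

Boundary ∂_1: C_1 → C_0 is given by ∂[p,q] = [q] − [p]. For instance
  ∂[v_0,v_1] = [v_1] − [v_0].
This gives a 3×3 integer matrix of rank 2; reducing to Smith normal form yields diagonal entries (1,1).

Reading off H_k = ker ∂_k / im ∂_{k+1}:

  H_0: rank C_0 − rank ∂_1 = 3 − 2 = 1, and the invariant factors of ∂_1 are all 1, so H_0 ≅ Z.
  H_1: rank ker ∂_1 − rank ∂_2 = (3 − 2) − 0 = 1, and there is no ∂_2, so H_1 ≅ Z.

As a check, the Euler characteristic is 3 − 3 = 0, which agrees with 1 − 1 = 0.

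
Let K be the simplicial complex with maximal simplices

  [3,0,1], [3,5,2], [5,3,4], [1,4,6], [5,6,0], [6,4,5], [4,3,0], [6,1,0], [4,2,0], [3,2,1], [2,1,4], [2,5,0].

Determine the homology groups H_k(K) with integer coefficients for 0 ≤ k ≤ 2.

Take the total order 0 < 1 < 2 < 3 < 4 < 5 < 6 on the vertex set. Then K (dimension 2) consists of the simplices:

  0-simplices (7): [0], [1], [2], [3], [4], [5], [6]
  1-simplices (18): [0,1], [0,2], [0,3], [0,4], [0,5], [0,6], [1,2], [1,3], [1,4], [1,6], [2,3], [2,4], [2,5], [3,4], [3,5], [4,5], [4,6], [5,6]
  2-simplices (12): [0,1,3], [0,1,6], [0,2,4], [0,2,5], [0,3,4], [0,5,6], [1,2,3], [1,2,4], [1,4,6], [2,3,5], [3,4,5], [4,5,6]

so the chain groups are C_0 ≅ Z^7, C_1 ≅ Z^18, C_2 ≅ Z^12.

∂_1: C_1 → C_0 sends each edge [p,q] (with p < q) to q − p. For instance
  ∂[0,2] = [2] − [0].
The 7×18 boundary matrix has rank 6 and Smith normal form diag(1,1,1,1,1,1).

∂_2: C_2 → C_1 maps a triangle to the signed sum of its edges. For instance
  ∂[0,2,5] = [2,5] − [0,5] + [0,2],
  ∂[4,5,6] = [5,6] − [4,6] + [4,5].
The 18×12 boundary matrix has rank 12 and Smith normal form diag(1,1,1,1,1,1,1,1,1,1,1,2).

Computing H_k = (kernel of ∂_k) / (image of ∂_{k+1}):

  H_0: rank C_0 − rank ∂_1 = 7 − 6 = 1, and the invariant factors of ∂_1 are all 1, so H_0 = Z.
  H_1: rank ker ∂_1 − rank ∂_2 = (18 − 6) − 12 = 0, and ∂_2 has invariant factor 2 > 1, so H_1 = Z_2.
  H_2: rank ker ∂_2 − rank ∂_3 = (12 − 12) − 0 = 0, and there is no ∂_3, so H_2 = 0.

As a check, the Euler characteristic is 7 − 18 + 12 = 1, which agrees with 1 − 0 + 0 = 1.

H_0 ≅ Z,  H_1 ≅ Z_2,  H_2 = 0.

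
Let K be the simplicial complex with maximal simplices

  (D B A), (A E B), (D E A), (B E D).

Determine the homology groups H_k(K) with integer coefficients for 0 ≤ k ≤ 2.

H_0 = Z,  H_1 = 0,  H_2 = Z.

K has 4 vertices, 6 edges, 4 triangles.
rank ∂_0 = 0, rank ∂_1 = 3 ⇒ b_0 = 4 − 0 − 3 = 1; all invariant factors of ∂_1 are 1 so no torsion. So H_0 ≅ Z.
rank ∂_1 = 3, rank ∂_2 = 3 ⇒ b_1 = 6 − 3 − 3 = 0; all invariant factors of ∂_2 are 1 so no torsion. So H_1 ≅ 0.
rank ∂_2 = 3, rank ∂_3 = 0 ⇒ b_2 = 4 − 3 − 0 = 1. So H_2 ≅ Z.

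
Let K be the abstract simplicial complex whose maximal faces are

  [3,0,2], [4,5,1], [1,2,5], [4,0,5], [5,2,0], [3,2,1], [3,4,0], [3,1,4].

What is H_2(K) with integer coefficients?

Fix the vertex order 0 < 1 < 2 < 3 < 4 < 5 and write every simplex with vertices in increasing order. Then dim K = 2 and the simplices of K are:

  0-simplices (6): [0], [1], [2], [3], [4], [5]
  1-simplices (12): [0,2], [0,3], [0,4], [0,5], [1,2], [1,3], [1,4], [1,5], [2,3], [2,5], [3,4], [4,5]
  2-simplices (8): [0,2,3], [0,2,5], [0,3,4], [0,4,5], [1,2,3], [1,2,5], [1,3,4], [1,4,5]

Hence C_0 ≅ Z^6, C_1 ≅ Z^12, C_2 ≅ Z^8.

The boundary map ∂_1: C_1 → C_0 maps an edge to its endpoints' difference, ∂[p,q] = q − p. For instance
  ∂[0,5] = [5] − [0].
This gives a 6×12 integer matrix of rank 5; reducing to Smith normal form yields diagonal entries (1,1,1,1,1).

The boundary map ∂_2: C_2 → C_1 sends each 2-simplex [p,q,r] to [q,r] − [p,r] + [p,q]. For instance
  ∂[1,2,5] = [2,5] − [1,5] + [1,2],
  ∂[1,4,5] = [4,5] − [1,5] + [1,4].
As a 12×8 matrix over Z this has rank 7, with invariant factors (1,1,1,1,1,1,1).

From H_k ≅ ker(∂_k) / im(∂_{k+1}) we obtain:

  H_2: rank ker ∂_2 − rank ∂_3 = (8 − 7) − 0 = 1, and there is no ∂_3, so H_2 ≅ Z.

(K is a triangulation of the 2-sphere S^2.)

H_2 = Z.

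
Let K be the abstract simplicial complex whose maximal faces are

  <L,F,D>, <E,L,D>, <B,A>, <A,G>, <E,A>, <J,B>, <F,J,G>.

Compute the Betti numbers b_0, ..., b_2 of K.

Take the total order A < B < D < E < F < G < J < L on the vertex set. Then K (dimension 2) consists of the simplices:

  0-simplices (8): A, B, D, E, F, G, J, L
  1-simplices (12): AB, AE, AG, BJ, DE, DF, DL, EL, FG, FJ, FL, GJ
  2-simplices (3): DEL, DFL, FGJ

giving chain groups C_0 ≅ Z^8, C_1 ≅ Z^12, C_2 ≅ Z^3.

The boundary map ∂_1: C_1 → C_0 sends each edge [p,q] (with p < q) to q − p. For instance
  ∂DL = L − D.
As a 8×12 matrix over Z this has rank 7, with invariant factors (1,1,1,1,1,1,1).

Boundary ∂_2: C_2 → C_1 sends each 2-simplex [p,q,r] to [q,r] − [p,r] + [p,q]. For instance
  ∂FGJ = GJ − FJ + FG,
  ∂DEL = EL − DL + DE.
The 12×3 boundary matrix has rank 3 and Smith normal form diag(1,1,1).

Reading off H_k = ker ∂_k / im ∂_{k+1}:

  H_0: rank C_0 − rank ∂_1 = 8 − 7 = 1, and the invariant factors of ∂_1 are all 1, so H_0 ≅ Z.
  H_1: rank ker ∂_1 − rank ∂_2 = (12 − 7) − 3 = 2, and the invariant factors of ∂_2 are all 1, so H_1 ≅ Z^2.
  H_2: rank ker ∂_2 − rank ∂_3 = (3 − 3) − 0 = 0, and there is no ∂_3, so H_2 ≅ 0.

Hence the Betti numbers are b_0 = 1, b_1 = 2, b_2 = 0.

b_0 = 1, b_1 = 2, b_2 = 0.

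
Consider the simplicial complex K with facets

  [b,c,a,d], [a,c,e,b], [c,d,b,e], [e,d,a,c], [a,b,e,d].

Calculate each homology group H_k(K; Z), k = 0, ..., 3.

H_0 = Z,  H_1 = 0,  H_2 = 0,  H_3 = Z.

Fix the vertex order a < b < c < d < e and write every simplex with vertices in increasing order. Then dim K = 3 and the simplices of K are:

  0-simplices (5): a, b, c, d, e
  1-simplices (10): ab, ac, ad, ae, bc, bd, be, cd, ce, de
  2-simplices (10): abc, abd, abe, acd, ace, ade, bcd, bce, bde, cde
  3-simplices (5): abcd, abce, abde, acde, bcde

so the chain groups are C_0 ≅ Z^5, C_1 ≅ Z^10, C_2 ≅ Z^10, C_3 ≅ Z^5.

The boundary map ∂_1: C_1 → C_0 sends each edge [p,q] (with p < q) to q − p. For instance
  ∂ae = e − a.
As a 5×10 matrix over Z this has rank 4, with invariant factors (1,1,1,1).

The boundary map ∂_2: C_2 → C_1 sends each 2-simplex [p,q,r] to [q,r] − [p,r] + [p,q]. For instance
  ∂abe = be − ae + ab,
  ∂abc = bc − ac + ab.
This gives a 10×10 integer matrix of rank 6; reducing to Smith normal form yields diagonal entries (1,1,1,1,1,1).

Boundary ∂_3: C_3 → C_2 sends each 3-simplex σ to the alternating sum Σ_i (−1)^i (σ with its i-th vertex removed). For instance
  ∂acde = cde − ade + ace − acd,
  ∂abde = bde − ade + abe − abd.
This gives a 10×5 integer matrix of rank 4; reducing to Smith normal form yields diagonal entries (1,1,1,1).

From H_k ≅ ker(∂_k) / im(∂_{k+1}) we obtain:

  H_0: rank C_0 − rank ∂_1 = 5 − 4 = 1, and the invariant factors of ∂_1 are all 1, so H_0 = Z.
  H_1: rank ker ∂_1 − rank ∂_2 = (10 − 4) − 6 = 0, and the invariant factors of ∂_2 are all 1, so H_1 = 0.
  H_2: rank ker ∂_2 − rank ∂_3 = (10 − 6) − 4 = 0, and the invariant factors of ∂_3 are all 1, so H_2 = 0.
  H_3: rank ker ∂_3 − rank ∂_4 = (5 − 4) − 0 = 1, and there is no ∂_4, so H_3 = Z.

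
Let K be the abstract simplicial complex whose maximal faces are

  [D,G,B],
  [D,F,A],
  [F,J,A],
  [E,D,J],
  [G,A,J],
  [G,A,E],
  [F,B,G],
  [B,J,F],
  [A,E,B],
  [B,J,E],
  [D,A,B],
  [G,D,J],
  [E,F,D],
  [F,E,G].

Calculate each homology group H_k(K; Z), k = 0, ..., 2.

H_0 ≅ Z,  H_1 ≅ Z^2,  H_2 ≅ Z.

Fix the vertex order A < B < D < E < F < G < J and write every simplex with vertices in increasing order. Then dim K = 2 and the simplices of K are:

  0-simplices (7): A, B, D, E, F, G, J
  1-simplices (21): AB, AD, AE, AF, AG, AJ, BD, BE, BF, BG, BJ, DE, DF, DG, DJ, EF, EG, EJ, FG, FJ, GJ
  2-simplices (14): ABD, ABE, ADF, AEG, AFJ, AGJ, BDG, BEJ, BFG, BFJ, DEF, DEJ, DGJ, EFG

giving chain groups C_0 ≅ Z^7, C_1 ≅ Z^21, C_2 ≅ Z^14.

The boundary map ∂_1: C_1 → C_0 sends each edge [p,q] (with p < q) to q − p.
The 7×21 boundary matrix has rank 6 and Smith normal form diag(1,1,1,1,1,1).

∂_2: C_2 → C_1 sends each 2-simplex [p,q,r] to [q,r] − [p,r] + [p,q]. For instance
  ∂AGJ = GJ − AJ + AG,
  ∂DEJ = EJ − DJ + DE.
The resulting 21×14 matrix has rank 13, and its Smith normal form has invariant factors (1,1,1,1,1,1,1,1,1,1,1,1,1).

Now H_k = ker ∂_k / im ∂_{k+1}, so:

  H_0: rank C_0 − rank ∂_1 = 7 − 6 = 1, and the invariant factors of ∂_1 are all 1, so H_0 ≅ Z.
  H_1: rank ker ∂_1 − rank ∂_2 = (21 − 6) − 13 = 2, and the invariant factors of ∂_2 are all 1, so H_1 ≅ Z^2.
  H_2: rank ker ∂_2 − rank ∂_3 = (14 − 13) − 0 = 1, and there is no ∂_3, so H_2 ≅ Z.

As a check, the Euler characteristic is 7 − 21 + 14 = 0, which agrees with 1 − 2 + 1 = 0.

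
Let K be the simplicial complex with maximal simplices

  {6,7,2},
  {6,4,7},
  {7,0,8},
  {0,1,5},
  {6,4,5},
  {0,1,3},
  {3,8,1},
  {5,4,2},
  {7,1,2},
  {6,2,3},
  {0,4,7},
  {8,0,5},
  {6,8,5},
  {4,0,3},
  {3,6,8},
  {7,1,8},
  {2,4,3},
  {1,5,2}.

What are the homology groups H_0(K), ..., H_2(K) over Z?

H_0 ≅ Z,  H_1 ≅ Z ⊕ Z/2Z,  H_2 = 0.

Order the vertices as 0 < 1 < 2 < 3 < 4 < 5 < 6 < 7 < 8. Listing each simplex with vertices in this order, K has dimension 2 with simplices:

  0-simplices (9): [0], [1], [2], [3], [4], [5], [6], [7], [8]
  1-simplices (27): (27 of them)
  2-simplices (18): [0,1,3], [0,1,5], [0,3,4], [0,4,7], [0,5,8], [0,7,8], [1,2,5], [1,2,7], [1,3,8], [1,7,8], [2,3,4], [2,3,6], [2,4,5], [2,6,7], [3,6,8], [4,5,6], [4,6,7], [5,6,8]

giving chain groups C_0 ≅ Z^9, C_1 ≅ Z^27, C_2 ≅ Z^18.

Boundary ∂_1: C_1 → C_0 sends each edge [p,q] (with p < q) to q − p.
The 9×27 boundary matrix has rank 8 and Smith normal form diag(1,1,1,1,1,1,1,1).

The boundary map ∂_2: C_2 → C_1 sends each 2-simplex [p,q,r] to [q,r] − [p,r] + [p,q]. For instance
  ∂[3,6,8] = [6,8] − [3,8] + [3,6],
  ∂[0,1,5] = [1,5] − [0,5] + [0,1].
As a 27×18 matrix over Z this has rank 18, with invariant factors (1,1,1,1,1,1,1,1,1,1,1,1,1,1,1,1,1,2).

Computing H_k = (kernel of ∂_k) / (image of ∂_{k+1}):

  H_0: rank C_0 − rank ∂_1 = 9 − 8 = 1, and the invariant factors of ∂_1 are all 1, so H_0 ≅ Z.
  H_1: rank ker ∂_1 − rank ∂_2 = (27 − 8) − 18 = 1, and ∂_2 has invariant factor 2 > 1, so H_1 ≅ Z ⊕ Z/2Z.
  H_2: rank ker ∂_2 − rank ∂_3 = (18 − 18) − 0 = 0, and there is no ∂_3, so H_2 ≅ 0.

(K is a triangulation of the Klein bottle.)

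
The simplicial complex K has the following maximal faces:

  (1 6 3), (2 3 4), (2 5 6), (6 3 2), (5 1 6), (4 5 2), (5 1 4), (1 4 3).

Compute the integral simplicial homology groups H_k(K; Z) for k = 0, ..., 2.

We work with the vertex ordering 1 < 2 < 3 < 4 < 5 < 6. The simplices of K, each written with vertices in increasing order, are:

  0-simplices (6): [1], [2], [3], [4], [5], [6]
  1-simplices (12): [1,3], [1,4], [1,5], [1,6], [2,3], [2,4], [2,5], [2,6], [3,4], [3,6], [4,5], [5,6]
  2-simplices (8): [1,3,4], [1,3,6], [1,4,5], [1,5,6], [2,3,4], [2,3,6], [2,4,5], [2,5,6]

giving chain groups C_0 ≅ Z^6, C_1 ≅ Z^12, C_2 ≅ Z^8.

The boundary map ∂_1: C_1 → C_0 sends each edge [p,q] (with p < q) to q − p.
This gives a 6×12 integer matrix of rank 5; reducing to Smith normal form yields diagonal entries (1,1,1,1,1).

The boundary map ∂_2: C_2 → C_1 maps a triangle to the signed sum of its edges. For instance
  ∂[2,3,6] = [3,6] − [2,6] + [2,3],
  ∂[2,3,4] = [3,4] − [2,4] + [2,3].
As a 12×8 matrix over Z this has rank 7, with invariant factors (1,1,1,1,1,1,1).

Now H_k = ker ∂_k / im ∂_{k+1}, so:

  H_0: rank C_0 − rank ∂_1 = 6 − 5 = 1, and the invariant factors of ∂_1 are all 1, so H_0 = Z.
  H_1: rank ker ∂_1 − rank ∂_2 = (12 − 5) − 7 = 0, and the invariant factors of ∂_2 are all 1, so H_1 = 0.
  H_2: rank ker ∂_2 − rank ∂_3 = (8 − 7) − 0 = 1, and there is no ∂_3, so H_2 = Z.

As a check, the Euler characteristic is 6 − 12 + 8 = 2, which agrees with 1 − 0 + 1 = 2.

H_0 = Z,  H_1 = 0,  H_2 = Z.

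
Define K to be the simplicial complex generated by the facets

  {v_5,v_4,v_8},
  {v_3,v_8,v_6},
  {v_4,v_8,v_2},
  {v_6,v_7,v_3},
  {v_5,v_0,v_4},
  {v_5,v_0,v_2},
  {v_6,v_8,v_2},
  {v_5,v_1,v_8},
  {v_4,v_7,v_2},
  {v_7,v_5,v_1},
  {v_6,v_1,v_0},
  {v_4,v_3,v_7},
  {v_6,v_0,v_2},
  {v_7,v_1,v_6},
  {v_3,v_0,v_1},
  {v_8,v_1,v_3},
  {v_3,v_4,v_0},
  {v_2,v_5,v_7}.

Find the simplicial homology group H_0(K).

H_0 ≅ Z.

Order the vertices as v_0 < v_1 < v_2 < v_3 < v_4 < v_5 < v_6 < v_7 < v_8. Listing each simplex with vertices in this order, K has dimension 2 with simplices:

  0-simplices (9): [v_0], [v_1], [v_2], [v_3], [v_4], [v_5], [v_6], [v_7], [v_8]
  1-simplices (27): (27 of them)
  2-simplices (18): (18 of them)

so the chain groups are C_0 ≅ Z^9, C_1 ≅ Z^27, C_2 ≅ Z^18.

The boundary map ∂_1: C_1 → C_0 is given by ∂[p,q] = [q] − [p].
The resulting 9×27 matrix has rank 8, and its Smith normal form has invariant factors (1,1,1,1,1,1,1,1).

The boundary map ∂_2: C_2 → C_1 maps a triangle to the signed sum of its edges. For instance
  ∂[v_4,v_5,v_8] = [v_5,v_8] − [v_4,v_8] + [v_4,v_5],
  ∂[v_1,v_3,v_8] = [v_3,v_8] − [v_1,v_8] + [v_1,v_3].
The resulting 27×18 matrix has rank 18, and its Smith normal form has invariant factors (1,1,1,1,1,1,1,1,1,1,1,1,1,1,1,1,1,2).

From H_k ≅ ker(∂_k) / im(∂_{k+1}) we obtain:

  H_0: rank C_0 − rank ∂_1 = 9 − 8 = 1, and the invariant factors of ∂_1 are all 1, so H_0 ≅ Z.

(K is a triangulation of the Klein bottle.)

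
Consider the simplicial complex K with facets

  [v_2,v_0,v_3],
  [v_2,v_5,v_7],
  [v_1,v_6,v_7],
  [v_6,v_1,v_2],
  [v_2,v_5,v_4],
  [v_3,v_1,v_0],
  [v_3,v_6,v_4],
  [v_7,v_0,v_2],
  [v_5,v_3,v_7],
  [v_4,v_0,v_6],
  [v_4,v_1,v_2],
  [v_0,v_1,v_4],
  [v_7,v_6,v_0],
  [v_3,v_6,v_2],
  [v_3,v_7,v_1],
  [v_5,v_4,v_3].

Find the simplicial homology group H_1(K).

Fix the vertex order v_0 < v_1 < v_2 < v_3 < v_4 < v_5 < v_6 < v_7 and write every simplex with vertices in increasing order. Then dim K = 2 and the simplices of K are:

  0-simplices (8): [v_0], [v_1], [v_2], [v_3], [v_4], [v_5], [v_6], [v_7]
  1-simplices (24): (24 of them)
  2-simplices (16): (16 of them)

giving chain groups C_0 ≅ Z^8, C_1 ≅ Z^24, C_2 ≅ Z^16.

Boundary ∂_1: C_1 → C_0 maps an edge to its endpoints' difference, ∂[p,q] = q − p. For instance
  ∂[v_0,v_2] = [v_2] − [v_0].
The resulting 8×24 matrix has rank 7, and its Smith normal form has invariant factors (1,1,1,1,1,1,1).

∂_2: C_2 → C_1 sends each 2-simplex [p,q,r] to [q,r] − [p,r] + [p,q]. For instance
  ∂[v_0,v_6,v_7] = [v_6,v_7] − [v_0,v_7] + [v_0,v_6],
  ∂[v_0,v_2,v_3] = [v_2,v_3] − [v_0,v_3] + [v_0,v_2].
This gives a 24×16 integer matrix of rank 15; reducing to Smith normal form yields diagonal entries (1,1,1,1,1,1,1,1,1,1,1,1,1,1,1).

Computing H_k = (kernel of ∂_k) / (image of ∂_{k+1}):

  H_1: rank ker ∂_1 − rank ∂_2 = (24 − 7) − 15 = 2, and the invariant factors of ∂_2 are all 1, so H_1 = Z^2.

(K is a triangulation of the torus T^2.)

H_1 ≅ Z^2.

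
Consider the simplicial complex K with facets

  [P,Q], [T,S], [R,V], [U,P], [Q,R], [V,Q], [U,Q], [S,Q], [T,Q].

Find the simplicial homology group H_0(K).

H_0 ≅ Z.

Order the vertices as P < Q < R < S < T < U < V. Listing each simplex with vertices in this order, K has dimension 1 with simplices:

  0-simplices (7): P, Q, R, S, T, U, V
  1-simplices (9): PQ, PU, QR, QS, QT, QU, QV, RV, ST

so the chain groups are C_0 ≅ Z^7, C_1 ≅ Z^9.

The boundary map ∂_1: C_1 → C_0 sends each edge [p,q] (with p < q) to q − p.
The 7×9 boundary matrix has rank 6 and Smith normal form diag(1,1,1,1,1,1).

Reading off H_k = ker ∂_k / im ∂_{k+1}:

  H_0: rank C_0 − rank ∂_1 = 7 − 6 = 1, and the invariant factors of ∂_1 are all 1, so H_0 ≅ Z.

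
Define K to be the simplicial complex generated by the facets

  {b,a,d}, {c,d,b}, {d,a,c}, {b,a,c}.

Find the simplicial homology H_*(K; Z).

We work with the vertex ordering a < b < c < d. The simplices of K, each written with vertices in increasing order, are:

  0-simplices (4): a, b, c, d
  1-simplices (6): ab, ac, ad, bc, bd, cd
  2-simplices (4): abc, abd, acd, bcd

giving chain groups C_0 ≅ Z^4, C_1 ≅ Z^6, C_2 ≅ Z^4.

The boundary map ∂_1: C_1 → C_0 maps an edge to its endpoints' difference, ∂[p,q] = q − p. For instance
  ∂ac = c − a.
The 4×6 boundary matrix has rank 3 and Smith normal form diag(1,1,1).

∂_2: C_2 → C_1 sends each 2-simplex [p,q,r] to [q,r] − [p,r] + [p,q]. For instance
  ∂abd = bd − ad + ab,
  ∂acd = cd − ad + ac.
As a 6×4 matrix over Z this has rank 3, with invariant factors (1,1,1).

Reading off H_k = ker ∂_k / im ∂_{k+1}:

  H_0: rank C_0 − rank ∂_1 = 4 − 3 = 1, and the invariant factors of ∂_1 are all 1, so H_0 = Z.
  H_1: rank ker ∂_1 − rank ∂_2 = (6 − 3) − 3 = 0, and the invariant factors of ∂_2 are all 1, so H_1 = 0.
  H_2: rank ker ∂_2 − rank ∂_3 = (4 − 3) − 0 = 1, and there is no ∂_3, so H_2 = Z.

H_0 ≅ Z,  H_1 = 0,  H_2 ≅ Z.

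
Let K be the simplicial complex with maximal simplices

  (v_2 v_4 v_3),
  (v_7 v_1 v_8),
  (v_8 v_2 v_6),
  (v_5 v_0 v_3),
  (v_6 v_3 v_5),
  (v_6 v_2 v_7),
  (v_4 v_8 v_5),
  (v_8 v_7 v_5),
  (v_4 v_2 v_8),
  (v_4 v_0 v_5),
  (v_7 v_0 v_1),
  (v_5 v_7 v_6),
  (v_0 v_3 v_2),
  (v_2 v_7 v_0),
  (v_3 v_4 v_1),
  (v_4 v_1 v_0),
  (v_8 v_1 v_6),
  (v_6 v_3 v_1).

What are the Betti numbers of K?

Order the vertices as v_0 < v_1 < v_2 < v_3 < v_4 < v_5 < v_6 < v_7 < v_8. Listing each simplex with vertices in this order, K has dimension 2 with simplices:

  0-simplices (9): [v_0], [v_1], [v_2], [v_3], [v_4], [v_5], [v_6], [v_7], [v_8]
  1-simplices (27): (27 of them)
  2-simplices (18): (18 of them)

so the chain groups are C_0 ≅ Z^9, C_1 ≅ Z^27, C_2 ≅ Z^18.

The boundary map ∂_1: C_1 → C_0 maps an edge to its endpoints' difference, ∂[p,q] = q − p. For instance
  ∂[v_3,v_6] = [v_6] − [v_3].
This gives a 9×27 integer matrix of rank 8; reducing to Smith normal form yields diagonal entries (1,1,1,1,1,1,1,1).

Boundary ∂_2: C_2 → C_1 sends each 2-simplex [p,q,r] to [q,r] − [p,r] + [p,q]. For instance
  ∂[v_5,v_7,v_8] = [v_7,v_8] − [v_5,v_8] + [v_5,v_7],
  ∂[v_1,v_3,v_6] = [v_3,v_6] − [v_1,v_6] + [v_1,v_3].
This gives a 27×18 integer matrix of rank 18; reducing to Smith normal form yields diagonal entries (1,1,1,1,1,1,1,1,1,1,1,1,1,1,1,1,1,2).

From H_k ≅ ker(∂_k) / im(∂_{k+1}) we obtain:

  H_0: rank C_0 − rank ∂_1 = 9 − 8 = 1, and the invariant factors of ∂_1 are all 1, so H_0 = Z.
  H_1: rank ker ∂_1 − rank ∂_2 = (27 − 8) − 18 = 1, and ∂_2 has invariant factor 2 > 1, so H_1 = Z ⊕ Z_2.
  H_2: rank ker ∂_2 − rank ∂_3 = (18 − 18) − 0 = 0, and there is no ∂_3, so H_2 = 0.

As a check, the Euler characteristic is 9 − 27 + 18 = 0, which agrees with 1 − 1 + 0 = 0.

Hence the Betti numbers are b_0 = 1, b_1 = 1, b_2 = 0.

b_0 = 1, b_1 = 1, b_2 = 0.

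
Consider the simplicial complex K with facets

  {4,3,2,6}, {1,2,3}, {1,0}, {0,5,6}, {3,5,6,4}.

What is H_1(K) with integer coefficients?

H_1 ≅ Z.

We work with the vertex ordering 0 < 1 < 2 < 3 < 4 < 5 < 6. The simplices of K, each written with vertices in increasing order, are:

  0-simplices (7): [0], [1], [2], [3], [4], [5], [6]
  1-simplices (14): [0,1], [0,5], [0,6], [1,2], [1,3], [2,3], [2,4], [2,6], [3,4], [3,5], [3,6], [4,5], [4,6], [5,6]
  2-simplices (9): [0,5,6], [1,2,3], [2,3,4], [2,3,6], [2,4,6], [3,4,5], [3,4,6], [3,5,6], [4,5,6]
  3-simplices (2): [2,3,4,6], [3,4,5,6]

Hence C_0 ≅ Z^7, C_1 ≅ Z^14, C_2 ≅ Z^9, C_3 ≅ Z^2.

The boundary map ∂_1: C_1 → C_0 is given by ∂[p,q] = [q] − [p]. For instance
  ∂[4,5] = [5] − [4].
This gives a 7×14 integer matrix of rank 6; reducing to Smith normal form yields diagonal entries (1,1,1,1,1,1).

Boundary ∂_2: C_2 → C_1 maps a triangle to the signed sum of its edges. For instance
  ∂[3,4,6] = [4,6] − [3,6] + [3,4],
  ∂[3,5,6] = [5,6] − [3,6] + [3,5].
As a 14×9 matrix over Z this has rank 7, with invariant factors (1,1,1,1,1,1,1).

The boundary map ∂_3: C_3 → C_2 sends each 3-simplex σ to the alternating sum Σ_i (−1)^i (σ with its i-th vertex removed). For instance
  ∂[2,3,4,6] = [3,4,6] − [2,4,6] + [2,3,6] − [2,3,4],
  ∂[3,4,5,6] = [4,5,6] − [3,5,6] + [3,4,6] − [3,4,5].
This gives a 9×2 integer matrix of rank 2; reducing to Smith normal form yields diagonal entries (1,1).

From H_k ≅ ker(∂_k) / im(∂_{k+1}) we obtain:

  H_1: rank ker ∂_1 − rank ∂_2 = (14 − 6) − 7 = 1, and the invariant factors of ∂_2 are all 1, so H_1 = Z.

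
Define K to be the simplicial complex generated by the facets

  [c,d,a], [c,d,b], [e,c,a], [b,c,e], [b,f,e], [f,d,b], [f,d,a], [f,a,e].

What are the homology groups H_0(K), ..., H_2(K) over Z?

K has 6 vertices, 12 edges, 8 triangles.
rank ∂_0 = 0, rank ∂_1 = 5 ⇒ b_0 = 6 − 0 − 5 = 1; all invariant factors of ∂_1 are 1 so no torsion. So H_0 ≅ Z.
rank ∂_1 = 5, rank ∂_2 = 7 ⇒ b_1 = 12 − 5 − 7 = 0; all invariant factors of ∂_2 are 1 so no torsion. So H_1 ≅ 0.
rank ∂_2 = 7, rank ∂_3 = 0 ⇒ b_2 = 8 − 7 − 0 = 1. So H_2 ≅ Z.

H_0 = Z,  H_1 = 0,  H_2 = Z.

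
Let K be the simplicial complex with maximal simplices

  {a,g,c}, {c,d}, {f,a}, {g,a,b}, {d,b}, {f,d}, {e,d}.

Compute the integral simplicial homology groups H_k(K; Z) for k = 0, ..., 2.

Take the total order a < b < c < d < e < f < g on the vertex set. Then K (dimension 2) consists of the simplices:

  0-simplices (7): a, b, c, d, e, f, g
  1-simplices (10): ab, ac, af, ag, bd, bg, cd, cg, de, df
  2-simplices (2): abg, acg

so the chain groups are C_0 ≅ Z^7, C_1 ≅ Z^10, C_2 ≅ Z^2.

Boundary ∂_1: C_1 → C_0 maps an edge to its endpoints' difference, ∂[p,q] = q − p. For instance
  ∂cd = d − c.
The 7×10 boundary matrix has rank 6 and Smith normal form diag(1,1,1,1,1,1).

Boundary ∂_2: C_2 → C_1 maps a triangle to the signed sum of its edges. For instance
  ∂abg = bg − ag + ab,
  ∂acg = cg − ag + ac.
The resulting 10×2 matrix has rank 2, and its Smith normal form has invariant factors (1,1).

Reading off H_k = ker ∂_k / im ∂_{k+1}:

  H_0: rank C_0 − rank ∂_1 = 7 − 6 = 1, and the invariant factors of ∂_1 are all 1, so H_0 = Z.
  H_1: rank ker ∂_1 − rank ∂_2 = (10 − 6) − 2 = 2, and the invariant factors of ∂_2 are all 1, so H_1 = Z^2.
  H_2: rank ker ∂_2 − rank ∂_3 = (2 − 2) − 0 = 0, and there is no ∂_3, so H_2 = 0.

H_0 ≅ Z,  H_1 ≅ Z^2,  H_2 = 0.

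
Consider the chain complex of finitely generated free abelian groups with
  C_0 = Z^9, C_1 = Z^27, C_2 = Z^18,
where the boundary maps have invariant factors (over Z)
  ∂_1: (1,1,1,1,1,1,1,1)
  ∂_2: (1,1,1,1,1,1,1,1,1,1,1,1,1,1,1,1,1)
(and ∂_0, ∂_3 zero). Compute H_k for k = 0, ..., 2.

H_0 = Z,  H_1 = Z^2,  H_2 = Z.

H_0: b_0 = 9 − 0 − 8 = 1; torsion from ∂_1 factors > 1: none. So H_0 = Z.
H_1: b_1 = 27 − 8 − 17 = 2; torsion from ∂_2 factors > 1: none. So H_1 = Z^2.
H_2: b_2 = 18 − 17 − 0 = 1; torsion from ∂_3 factors > 1: none. So H_2 = Z.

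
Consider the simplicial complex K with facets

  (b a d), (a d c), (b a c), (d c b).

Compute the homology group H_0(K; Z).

Order the vertices as a < b < c < d. Listing each simplex with vertices in this order, K has dimension 2 with simplices:

  0-simplices (4): a, b, c, d
  1-simplices (6): ab, ac, ad, bc, bd, cd
  2-simplices (4): abc, abd, acd, bcd

giving chain groups C_0 ≅ Z^4, C_1 ≅ Z^6, C_2 ≅ Z^4.

∂_1: C_1 → C_0 sends each edge [p,q] (with p < q) to q − p.
As a 4×6 matrix over Z this has rank 3, with invariant factors (1,1,1).

Boundary ∂_2: C_2 → C_1 acts by ∂[p,q,r] = [q,r] − [p,r] + [p,q]. For instance
  ∂abc = bc − ac + ab,
  ∂abd = bd − ad + ab.
The 6×4 boundary matrix has rank 3 and Smith normal form diag(1,1,1).

Computing H_k = (kernel of ∂_k) / (image of ∂_{k+1}):

  H_0: rank C_0 − rank ∂_1 = 4 − 3 = 1, and the invariant factors of ∂_1 are all 1, so H_0 ≅ Z.

(K is a triangulation of the 2-sphere S^2.)

H_0 = Z.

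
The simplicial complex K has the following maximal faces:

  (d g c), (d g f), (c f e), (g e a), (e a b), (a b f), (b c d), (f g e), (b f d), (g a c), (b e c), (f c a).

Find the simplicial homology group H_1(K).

H_1 ≅ Z/2.

Order the vertices as a < b < c < d < e < f < g. Listing each simplex with vertices in this order, K has dimension 2 with simplices:

  0-simplices (7): a, b, c, d, e, f, g
  1-simplices (18): ab, ac, ae, af, ag, bc, bd, be, bf, cd, ce, cf, cg, df, dg, ef, eg, fg
  2-simplices (12): abe, abf, acf, acg, aeg, bcd, bce, bdf, cdg, cef, dfg, efg

Hence C_0 ≅ Z^7, C_1 ≅ Z^18, C_2 ≅ Z^12.

Boundary ∂_1: C_1 → C_0 sends each edge [p,q] (with p < q) to q − p. For instance
  ∂ae = e − a.
The 7×18 boundary matrix has rank 6 and Smith normal form diag(1,1,1,1,1,1).

The boundary map ∂_2: C_2 → C_1 maps a triangle to the signed sum of its edges. For instance
  ∂bcd = cd − bd + bc,
  ∂dfg = fg − dg + df.
The 18×12 boundary matrix has rank 12 and Smith normal form diag(1,1,1,1,1,1,1,1,1,1,1,2).

Reading off H_k = ker ∂_k / im ∂_{k+1}:

  H_1: rank ker ∂_1 − rank ∂_2 = (18 − 6) − 12 = 0, and ∂_2 has invariant factor 2 > 1, so H_1 ≅ Z/2.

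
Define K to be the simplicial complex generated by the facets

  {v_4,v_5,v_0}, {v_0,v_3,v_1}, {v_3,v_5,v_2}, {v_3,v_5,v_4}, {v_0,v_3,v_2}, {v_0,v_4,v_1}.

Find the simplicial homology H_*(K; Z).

Fix the vertex order v_0 < v_1 < v_2 < v_3 < v_4 < v_5 and write every simplex with vertices in increasing order. Then dim K = 2 and the simplices of K are:

  0-simplices (6): [v_0], [v_1], [v_2], [v_3], [v_4], [v_5]
  1-simplices (12): [v_0,v_1], [v_0,v_2], [v_0,v_3], [v_0,v_4], [v_0,v_5], [v_1,v_3], [v_1,v_4], [v_2,v_3], [v_2,v_5], [v_3,v_4], [v_3,v_5], [v_4,v_5]
  2-simplices (6): [v_0,v_1,v_3], [v_0,v_1,v_4], [v_0,v_2,v_3], [v_0,v_4,v_5], [v_2,v_3,v_5], [v_3,v_4,v_5]

Hence C_0 ≅ Z^6, C_1 ≅ Z^12, C_2 ≅ Z^6.

The boundary map ∂_1: C_1 → C_0 sends each edge [p,q] (with p < q) to q − p.
The 6×12 boundary matrix has rank 5 and Smith normal form diag(1,1,1,1,1).

Boundary ∂_2: C_2 → C_1 acts by ∂[p,q,r] = [q,r] − [p,r] + [p,q]. For instance
  ∂[v_3,v_4,v_5] = [v_4,v_5] − [v_3,v_5] + [v_3,v_4],
  ∂[v_0,v_2,v_3] = [v_2,v_3] − [v_0,v_3] + [v_0,v_2].
The 12×6 boundary matrix has rank 6 and Smith normal form diag(1,1,1,1,1,1).

Reading off H_k = ker ∂_k / im ∂_{k+1}:

  H_0: rank C_0 − rank ∂_1 = 6 − 5 = 1, and the invariant factors of ∂_1 are all 1, so H_0 ≅ Z.
  H_1: rank ker ∂_1 − rank ∂_2 = (12 − 5) − 6 = 1, and the invariant factors of ∂_2 are all 1, so H_1 ≅ Z.
  H_2: rank ker ∂_2 − rank ∂_3 = (6 − 6) − 0 = 0, and there is no ∂_3, so H_2 ≅ 0.

As a check, the Euler characteristic is 6 − 12 + 6 = 0, which agrees with 1 − 1 + 0 = 0.
(K is a triangulation of the cylinder S^1 x I.)

H_0 ≅ Z,  H_1 ≅ Z,  H_2 = 0.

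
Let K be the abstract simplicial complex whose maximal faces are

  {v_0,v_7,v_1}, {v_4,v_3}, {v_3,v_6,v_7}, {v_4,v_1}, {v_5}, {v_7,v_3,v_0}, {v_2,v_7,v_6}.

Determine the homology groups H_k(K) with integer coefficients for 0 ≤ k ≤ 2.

H_0 = Z^2,  H_1 = Z,  H_2 = 0.

We work with the vertex ordering v_0 < v_1 < v_2 < v_3 < v_4 < v_5 < v_6 < v_7. The simplices of K, each written with vertices in increasing order, are:

  0-simplices (8): [v_0], [v_1], [v_2], [v_3], [v_4], [v_5], [v_6], [v_7]
  1-simplices (11): [v_0,v_1], [v_0,v_3], [v_0,v_7], [v_1,v_4], [v_1,v_7], [v_2,v_6], [v_2,v_7], [v_3,v_4], [v_3,v_6], [v_3,v_7], [v_6,v_7]
  2-simplices (4): [v_0,v_1,v_7], [v_0,v_3,v_7], [v_2,v_6,v_7], [v_3,v_6,v_7]

giving chain groups C_0 ≅ Z^8, C_1 ≅ Z^11, C_2 ≅ Z^4.

∂_1: C_1 → C_0 is given by ∂[p,q] = [q] − [p]. For instance
  ∂[v_3,v_7] = [v_7] − [v_3].
The 8×11 boundary matrix has rank 6 and Smith normal form diag(1,1,1,1,1,1).

∂_2: C_2 → C_1 acts by ∂[p,q,r] = [q,r] − [p,r] + [p,q]. For instance
  ∂[v_0,v_3,v_7] = [v_3,v_7] − [v_0,v_7] + [v_0,v_3],
  ∂[v_3,v_6,v_7] = [v_6,v_7] − [v_3,v_7] + [v_3,v_6].
This gives a 11×4 integer matrix of rank 4; reducing to Smith normal form yields diagonal entries (1,1,1,1).

Computing H_k = (kernel of ∂_k) / (image of ∂_{k+1}):

  H_0: rank C_0 − rank ∂_1 = 8 − 6 = 2, and the invariant factors of ∂_1 are all 1, so H_0 ≅ Z^2.
  H_1: rank ker ∂_1 − rank ∂_2 = (11 − 6) − 4 = 1, and the invariant factors of ∂_2 are all 1, so H_1 ≅ Z.
  H_2: rank ker ∂_2 − rank ∂_3 = (4 − 4) − 0 = 0, and there is no ∂_3, so H_2 ≅ 0.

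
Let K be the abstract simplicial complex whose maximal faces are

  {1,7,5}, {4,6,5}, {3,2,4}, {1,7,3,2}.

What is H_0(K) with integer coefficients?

Take the total order 1 < 2 < 3 < 4 < 5 < 6 < 7 on the vertex set. Then K (dimension 3) consists of the simplices:

  0-simplices (7): [1], [2], [3], [4], [5], [6], [7]
  1-simplices (13): [1,2], [1,3], [1,5], [1,7], [2,3], [2,4], [2,7], [3,4], [3,7], [4,5], [4,6], [5,6], [5,7]
  2-simplices (7): [1,2,3], [1,2,7], [1,3,7], [1,5,7], [2,3,4], [2,3,7], [4,5,6]
  3-simplices (1): [1,2,3,7]

Hence C_0 ≅ Z^7, C_1 ≅ Z^13, C_2 ≅ Z^7, C_3 ≅ Z^1.

∂_1: C_1 → C_0 is given by ∂[p,q] = [q] − [p].
The resulting 7×13 matrix has rank 6, and its Smith normal form has invariant factors (1,1,1,1,1,1).

∂_2: C_2 → C_1 maps a triangle to the signed sum of its edges. For instance
  ∂[1,2,3] = [2,3] − [1,3] + [1,2],
  ∂[1,5,7] = [5,7] − [1,7] + [1,5].
As a 13×7 matrix over Z this has rank 6, with invariant factors (1,1,1,1,1,1).

The boundary map ∂_3: C_3 → C_2 sends each 3-simplex σ to the alternating sum Σ_i (−1)^i (σ with its i-th vertex removed). For instance
  ∂[1,2,3,7] = [2,3,7] − [1,3,7] + [1,2,7] − [1,2,3].
The 7×1 boundary matrix has rank 1 and Smith normal form diag(1).

Reading off H_k = ker ∂_k / im ∂_{k+1}:

  H_0: rank C_0 − rank ∂_1 = 7 − 6 = 1, and the invariant factors of ∂_1 are all 1, so H_0 = Z.

H_0 ≅ Z.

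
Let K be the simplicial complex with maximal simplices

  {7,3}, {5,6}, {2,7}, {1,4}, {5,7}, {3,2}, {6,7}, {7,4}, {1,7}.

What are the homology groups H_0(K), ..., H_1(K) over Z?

H_0 ≅ Z,  H_1 ≅ Z^3.

Take the total order 1 < 2 < 3 < 4 < 5 < 6 < 7 on the vertex set. Then K (dimension 1) consists of the simplices:

  0-simplices (7): [1], [2], [3], [4], [5], [6], [7]
  1-simplices (9): [1,4], [1,7], [2,3], [2,7], [3,7], [4,7], [5,6], [5,7], [6,7]

Hence C_0 ≅ Z^7, C_1 ≅ Z^9.

Boundary ∂_1: C_1 → C_0 maps an edge to its endpoints' difference, ∂[p,q] = q − p. For instance
  ∂[1,4] = [4] − [1].
As a 7×9 matrix over Z this has rank 6, with invariant factors (1,1,1,1,1,1).

Now H_k = ker ∂_k / im ∂_{k+1}, so:

  H_0: rank C_0 − rank ∂_1 = 7 − 6 = 1, and the invariant factors of ∂_1 are all 1, so H_0 = Z.
  H_1: rank ker ∂_1 − rank ∂_2 = (9 − 6) − 0 = 3, and there is no ∂_2, so H_1 = Z^3.

(K is a triangulation of a wedge of 3 circles.)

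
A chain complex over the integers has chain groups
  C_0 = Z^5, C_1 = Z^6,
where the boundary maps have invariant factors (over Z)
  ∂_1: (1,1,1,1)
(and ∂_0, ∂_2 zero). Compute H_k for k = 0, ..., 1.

H_0 = Z,  H_1 = Z^2.

H_0: b_0 = 5 − 0 − 4 = 1; torsion from ∂_1 factors > 1: none. So H_0 = Z.
H_1: b_1 = 6 − 4 − 0 = 2; torsion from ∂_2 factors > 1: none. So H_1 = Z^2.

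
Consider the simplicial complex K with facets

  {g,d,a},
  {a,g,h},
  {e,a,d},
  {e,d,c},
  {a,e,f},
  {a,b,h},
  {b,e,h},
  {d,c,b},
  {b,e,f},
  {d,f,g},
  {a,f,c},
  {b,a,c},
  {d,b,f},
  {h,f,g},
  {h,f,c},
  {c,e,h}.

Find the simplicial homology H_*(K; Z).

K has 8 vertices, 24 edges, 16 triangles.
rank ∂_0 = 0, rank ∂_1 = 7 ⇒ b_0 = 8 − 0 − 7 = 1; all invariant factors of ∂_1 are 1 so no torsion. So H_0 = Z.
rank ∂_1 = 7, rank ∂_2 = 15 ⇒ b_1 = 24 − 7 − 15 = 2; all invariant factors of ∂_2 are 1 so no torsion. So H_1 = Z^2.
rank ∂_2 = 15, rank ∂_3 = 0 ⇒ b_2 = 16 − 15 − 0 = 1. So H_2 = Z.

H_0 ≅ Z,  H_1 ≅ Z^2,  H_2 ≅ Z.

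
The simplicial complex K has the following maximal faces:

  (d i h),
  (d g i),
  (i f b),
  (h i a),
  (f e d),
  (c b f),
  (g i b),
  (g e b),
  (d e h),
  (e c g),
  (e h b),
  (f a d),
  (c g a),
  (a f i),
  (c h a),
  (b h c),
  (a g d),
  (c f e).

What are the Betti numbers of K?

Take the total order a < b < c < d < e < f < g < h < i on the vertex set. Then K (dimension 2) consists of the simplices:

  0-simplices (9): a, b, c, d, e, f, g, h, i
  1-simplices (27): ac, ad, af, ag, ah, ai, bc, be, bf, bg, bh, bi, ce, cf, cg, ch, de, df, dg, dh, di, ef, eg, eh, fi, gi, hi
  2-simplices (18): acg, ach, adf, adg, afi, ahi, bcf, bch, beg, beh, bfi, bgi, cef, ceg, def, deh, dgi, dhi

giving chain groups C_0 ≅ Z^9, C_1 ≅ Z^27, C_2 ≅ Z^18.

∂_1: C_1 → C_0 sends each edge [p,q] (with p < q) to q − p.
As a 9×27 matrix over Z this has rank 8, with invariant factors (1,1,1,1,1,1,1,1).

Boundary ∂_2: C_2 → C_1 sends each 2-simplex [p,q,r] to [q,r] − [p,r] + [p,q]. For instance
  ∂ceg = eg − cg + ce,
  ∂beh = eh − bh + be.
As a 27×18 matrix over Z this has rank 18, with invariant factors (1,1,1,1,1,1,1,1,1,1,1,1,1,1,1,1,1,2).

Reading off H_k = ker ∂_k / im ∂_{k+1}:

  H_0: rank C_0 − rank ∂_1 = 9 − 8 = 1, and the invariant factors of ∂_1 are all 1, so H_0 = Z.
  H_1: rank ker ∂_1 − rank ∂_2 = (27 − 8) − 18 = 1, and ∂_2 has invariant factor 2 > 1, so H_1 = Z ⊕ Z/2.
  H_2: rank ker ∂_2 − rank ∂_3 = (18 − 18) − 0 = 0, and there is no ∂_3, so H_2 = 0.

Hence the Betti numbers are b_0 = 1, b_1 = 1, b_2 = 0.

b_0 = 1, b_1 = 1, b_2 = 0.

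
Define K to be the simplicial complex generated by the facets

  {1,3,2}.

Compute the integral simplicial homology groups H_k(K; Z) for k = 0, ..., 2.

We work with the vertex ordering 1 < 2 < 3. The simplices of K, each written with vertices in increasing order, are:

  0-simplices (3): [1], [2], [3]
  1-simplices (3): [1,2], [1,3], [2,3]
  2-simplices (1): [1,2,3]

so the chain groups are C_0 ≅ Z^3, C_1 ≅ Z^3, C_2 ≅ Z^1.

Boundary ∂_1: C_1 → C_0 maps an edge to its endpoints' difference, ∂[p,q] = q − p. For instance
  ∂[1,3] = [3] − [1].
The 3×3 boundary matrix has rank 2 and Smith normal form diag(1,1).

∂_2: C_2 → C_1 maps a triangle to the signed sum of its edges. For instance
  ∂[1,2,3] = [2,3] − [1,3] + [1,2].
The resulting 3×1 matrix has rank 1, and its Smith normal form has invariant factors (1).

From H_k ≅ ker(∂_k) / im(∂_{k+1}) we obtain:

  H_0: rank C_0 − rank ∂_1 = 3 − 2 = 1, and the invariant factors of ∂_1 are all 1, so H_0 = Z.
  H_1: rank ker ∂_1 − rank ∂_2 = (3 − 2) − 1 = 0, and the invariant factors of ∂_2 are all 1, so H_1 = 0.
  H_2: rank ker ∂_2 − rank ∂_3 = (1 − 1) − 0 = 0, and there is no ∂_3, so H_2 = 0.

H_0 ≅ Z,  H_1 = 0,  H_2 = 0.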